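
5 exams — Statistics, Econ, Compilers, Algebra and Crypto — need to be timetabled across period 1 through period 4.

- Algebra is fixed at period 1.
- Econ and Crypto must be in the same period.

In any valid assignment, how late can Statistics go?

period 4

Statistics at period 4 is achievable: Statistics -> period 4; Econ -> period 1; Algebra -> period 1; Compilers -> period 1; Crypto -> period 1.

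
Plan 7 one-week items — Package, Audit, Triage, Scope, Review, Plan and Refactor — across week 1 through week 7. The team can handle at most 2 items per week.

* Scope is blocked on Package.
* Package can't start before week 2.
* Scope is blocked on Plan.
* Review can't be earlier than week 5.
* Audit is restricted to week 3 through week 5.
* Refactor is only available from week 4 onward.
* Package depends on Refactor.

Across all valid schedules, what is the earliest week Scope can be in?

Precedence pushes Scope to at least week 6.
Scope at week 6 is achievable: Refactor=week 4, Review=week 5, Scope=week 6, Audit=week 3, Package=week 5, Plan=week 1, Triage=week 1.

week 6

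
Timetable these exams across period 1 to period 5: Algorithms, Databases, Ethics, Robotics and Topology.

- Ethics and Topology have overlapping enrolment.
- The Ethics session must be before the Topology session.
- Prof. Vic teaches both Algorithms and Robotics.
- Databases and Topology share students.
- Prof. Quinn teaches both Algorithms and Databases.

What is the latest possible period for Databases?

Databases at period 5 is achievable: Robotics -> period 2; Databases -> period 5; Topology -> period 2; Ethics -> period 1; Algorithms -> period 1.

period 5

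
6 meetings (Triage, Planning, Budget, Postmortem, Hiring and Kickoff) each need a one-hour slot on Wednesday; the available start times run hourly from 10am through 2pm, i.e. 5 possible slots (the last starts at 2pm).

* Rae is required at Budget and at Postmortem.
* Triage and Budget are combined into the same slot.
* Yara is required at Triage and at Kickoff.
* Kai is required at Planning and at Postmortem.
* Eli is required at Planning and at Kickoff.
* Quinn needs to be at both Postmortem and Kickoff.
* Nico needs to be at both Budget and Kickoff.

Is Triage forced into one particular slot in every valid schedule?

Triage can be 10am (e.g. Triage -> 10am; Kickoff -> 12pm; Postmortem -> 11am; Planning -> 10am; Budget -> 10am; Hiring -> 10am) or 11am (e.g. Budget -> 11am; Triage -> 11am; Kickoff -> 1pm; Planning -> 10am; Postmortem -> 12pm; Hiring -> 10am).

No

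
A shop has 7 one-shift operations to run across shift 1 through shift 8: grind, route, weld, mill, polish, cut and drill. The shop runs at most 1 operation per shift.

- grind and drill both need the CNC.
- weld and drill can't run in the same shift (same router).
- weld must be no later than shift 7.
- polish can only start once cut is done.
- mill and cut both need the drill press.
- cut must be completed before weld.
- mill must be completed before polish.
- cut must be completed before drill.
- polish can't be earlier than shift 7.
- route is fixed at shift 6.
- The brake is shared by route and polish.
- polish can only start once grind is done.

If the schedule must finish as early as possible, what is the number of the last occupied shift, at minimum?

shift 7

The precedence chain requires at least 2 distinct shifts.
With at most 1 per shift and 7 operations, at least 7 shifts are needed.
polish can't be placed before shift 7, so the schedule must run through at least shift 7.
7 works (last occupied shift: shift 7): for example polish -> shift 7, drill -> shift 5, route -> shift 6, weld -> shift 3, cut -> shift 1, grind -> shift 2, mill -> shift 4.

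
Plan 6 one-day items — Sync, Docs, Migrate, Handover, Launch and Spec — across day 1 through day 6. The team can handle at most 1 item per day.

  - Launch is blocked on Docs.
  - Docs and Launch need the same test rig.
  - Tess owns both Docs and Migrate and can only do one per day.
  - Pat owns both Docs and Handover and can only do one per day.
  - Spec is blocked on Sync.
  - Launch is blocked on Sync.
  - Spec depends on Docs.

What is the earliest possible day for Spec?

Precedence pushes Spec to at least day 2.
Spec at day 3 is achievable: Handover=day 6; Sync=day 1; Migrate=day 5; Launch=day 4; Docs=day 2; Spec=day 3.
Nothing earlier works — the conflict and capacity constraints rule out every day before day 3.

day 3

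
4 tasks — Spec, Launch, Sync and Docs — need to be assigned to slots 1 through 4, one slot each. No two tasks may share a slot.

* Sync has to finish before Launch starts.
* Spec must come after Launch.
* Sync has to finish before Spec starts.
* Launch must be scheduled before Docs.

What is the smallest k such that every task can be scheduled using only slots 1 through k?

4

The precedence chain requires at least 3 distinct slots.
With at most 1 per slot and 4 tasks, at least 4 slots are needed.
4 works (last occupied slot: 4): for example Launch -> 2; Spec -> 3; Docs -> 4; Sync -> 1.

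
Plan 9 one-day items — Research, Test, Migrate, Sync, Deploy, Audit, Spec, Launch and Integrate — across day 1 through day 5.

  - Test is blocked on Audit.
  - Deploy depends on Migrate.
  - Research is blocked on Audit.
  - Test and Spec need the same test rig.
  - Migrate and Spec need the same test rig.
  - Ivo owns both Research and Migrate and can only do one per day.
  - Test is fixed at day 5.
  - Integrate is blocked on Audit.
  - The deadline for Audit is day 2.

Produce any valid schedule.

Sync -> day 1; Test -> day 5; Spec -> day 2; Integrate -> day 2; Audit -> day 1; Migrate -> day 1; Launch -> day 1; Research -> day 2; Deploy -> day 2

Checking: Migrate(day 1) before Deploy(day 2); Audit(day 1) before Integrate(day 2); Audit(day 1) before Test(day 5); Audit(day 1) before Research(day 2); Migrate(day 1) != Spec(day 2); Test(day 5) != Spec(day 2); Research(day 2) != Migrate(day 1); Test=day 5 in [day 5,day 5]; Audit=day 1 in [day 1,day 2].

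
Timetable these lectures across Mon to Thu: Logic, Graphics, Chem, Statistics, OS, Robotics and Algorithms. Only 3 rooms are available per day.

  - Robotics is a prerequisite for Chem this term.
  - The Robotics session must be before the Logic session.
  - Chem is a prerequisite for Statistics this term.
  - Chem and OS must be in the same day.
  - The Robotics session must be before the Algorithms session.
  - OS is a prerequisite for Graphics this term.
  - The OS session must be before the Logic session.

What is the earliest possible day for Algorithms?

Tue

Precedence pushes Algorithms to at least Tue.
Algorithms at Tue is achievable: Algorithms in Tue, Statistics in Wed, OS in Tue, Graphics in Wed, Logic in Wed, Chem in Tue, Robotics in Mon.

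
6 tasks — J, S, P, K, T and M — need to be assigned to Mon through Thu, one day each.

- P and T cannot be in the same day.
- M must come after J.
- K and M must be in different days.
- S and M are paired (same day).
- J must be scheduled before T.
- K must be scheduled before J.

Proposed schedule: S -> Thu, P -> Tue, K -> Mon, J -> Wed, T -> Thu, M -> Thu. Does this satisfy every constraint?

Yes

S and M are paired (same day) — holds.
M must come after J — holds.
J must be scheduled before T — holds.
P and T cannot be in the same day — holds.
K and M must be in different days — holds.
K must be scheduled before J — holds.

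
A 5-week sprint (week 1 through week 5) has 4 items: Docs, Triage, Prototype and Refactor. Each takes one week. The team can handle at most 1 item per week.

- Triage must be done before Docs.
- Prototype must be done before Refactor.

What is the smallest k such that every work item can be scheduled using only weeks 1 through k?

The precedence chain requires at least 2 distinct weeks.
With at most 1 per week and 4 work items, at least 4 weeks are needed.
4 works (last occupied week: week 4): for example Triage=week 1; Refactor=week 4; Prototype=week 3; Docs=week 2.

4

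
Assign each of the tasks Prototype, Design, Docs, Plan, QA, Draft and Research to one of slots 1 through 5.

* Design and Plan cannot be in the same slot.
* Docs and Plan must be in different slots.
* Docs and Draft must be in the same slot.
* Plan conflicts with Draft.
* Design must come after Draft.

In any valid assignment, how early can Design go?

Precedence pushes Design to at least 2.
Design at 2 is achievable: Research in 1; Prototype in 1; Design in 2; Draft in 1; Plan in 3; QA in 1; Docs in 1.

2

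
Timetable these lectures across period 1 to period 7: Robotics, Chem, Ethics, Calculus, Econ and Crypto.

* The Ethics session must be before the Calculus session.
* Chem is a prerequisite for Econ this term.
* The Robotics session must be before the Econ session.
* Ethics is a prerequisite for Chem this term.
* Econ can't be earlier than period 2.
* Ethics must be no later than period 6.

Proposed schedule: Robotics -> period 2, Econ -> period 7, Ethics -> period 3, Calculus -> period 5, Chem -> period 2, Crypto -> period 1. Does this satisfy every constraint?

No — it violates: Ethics is a prerequisite for Chem this term

The Robotics session must be before the Econ session — holds.
Chem is a prerequisite for Econ this term — holds.
Ethics is a prerequisite for Chem this term — violated.
Econ can't be earlier than period 2 — holds.
The Ethics session must be before the Calculus session — holds.
Ethics must be no later than period 6 — holds.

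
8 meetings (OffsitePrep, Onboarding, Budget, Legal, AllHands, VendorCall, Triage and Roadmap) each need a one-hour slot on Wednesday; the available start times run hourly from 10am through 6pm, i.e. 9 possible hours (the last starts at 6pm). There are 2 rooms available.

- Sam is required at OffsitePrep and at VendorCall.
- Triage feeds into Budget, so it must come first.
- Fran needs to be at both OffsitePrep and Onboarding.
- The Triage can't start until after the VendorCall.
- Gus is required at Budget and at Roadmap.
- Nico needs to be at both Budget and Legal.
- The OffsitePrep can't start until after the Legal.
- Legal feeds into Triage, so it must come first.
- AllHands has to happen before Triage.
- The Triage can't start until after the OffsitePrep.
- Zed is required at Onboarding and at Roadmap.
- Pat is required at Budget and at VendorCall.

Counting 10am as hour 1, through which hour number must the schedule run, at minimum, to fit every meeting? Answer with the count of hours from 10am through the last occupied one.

4 hours

The precedence chain requires at least 4 distinct hours.
With at most 2 per hour and 8 meetings, at least 4 hours are needed.
4 works (last occupied hour: 1pm): for example OffsitePrep=11am, Roadmap=12pm, Legal=10am, AllHands=11am, Triage=12pm, Onboarding=1pm, VendorCall=10am, Budget=1pm.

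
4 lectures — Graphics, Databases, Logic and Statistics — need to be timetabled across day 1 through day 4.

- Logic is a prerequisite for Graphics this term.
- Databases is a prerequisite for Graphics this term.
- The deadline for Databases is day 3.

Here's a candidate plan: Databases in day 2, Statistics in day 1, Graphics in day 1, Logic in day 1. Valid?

Logic is a prerequisite for Graphics this term — violated.
Databases is a prerequisite for Graphics this term — violated.
The deadline for Databases is day 3 — holds.

No. Databases is a prerequisite for Graphics this term is not satisfied.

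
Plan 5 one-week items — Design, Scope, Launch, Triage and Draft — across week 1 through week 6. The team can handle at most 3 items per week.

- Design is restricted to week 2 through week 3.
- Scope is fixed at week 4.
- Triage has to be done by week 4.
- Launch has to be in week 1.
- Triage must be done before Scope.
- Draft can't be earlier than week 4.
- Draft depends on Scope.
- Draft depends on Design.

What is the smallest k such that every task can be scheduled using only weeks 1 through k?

5 weeks

The precedence chain requires at least 3 distinct weeks.
With at most 3 per week and 5 tasks, at least 2 weeks are needed.
Propagating the time windows through the other constraints, Draft can't land before week 5, so the schedule must run through at least week 5.
5 works (last occupied week: week 5): for example Launch -> week 1; Design -> week 2; Draft -> week 5; Triage -> week 1; Scope -> week 4.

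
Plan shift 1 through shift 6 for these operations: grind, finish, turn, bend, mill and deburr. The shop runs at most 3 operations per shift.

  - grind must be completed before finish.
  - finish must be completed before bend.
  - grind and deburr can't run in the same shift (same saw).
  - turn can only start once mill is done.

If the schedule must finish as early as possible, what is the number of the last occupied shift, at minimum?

shift 3

The precedence chain requires at least 3 distinct shifts.
With at most 3 per shift and 6 operations, at least 2 shifts are needed.
3 works (last occupied shift: shift 3): for example finish=shift 2, grind=shift 1, mill=shift 1, turn=shift 2, deburr=shift 2, bend=shift 3.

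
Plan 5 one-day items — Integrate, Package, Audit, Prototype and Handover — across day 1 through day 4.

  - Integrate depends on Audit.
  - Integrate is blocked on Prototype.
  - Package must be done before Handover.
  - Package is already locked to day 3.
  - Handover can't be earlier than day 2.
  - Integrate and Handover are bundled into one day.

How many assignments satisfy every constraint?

9

Splitting on Audit: it can be day 1 (3), day 2 (3), day 3 (3). Listing each branch's schedules as (Integrate, Package, Prototype, Handover) by day number:
Audit=day 1: (4,3,1,4) (4,3,2,4) (4,3,3,4) — 3.
Audit=day 2: (4,3,1,4) (4,3,2,4) (4,3,3,4) — 3.
Audit=day 3: (4,3,1,4) (4,3,2,4) (4,3,3,4) — 3.
Summing: 3 + 3 + 3 = 9.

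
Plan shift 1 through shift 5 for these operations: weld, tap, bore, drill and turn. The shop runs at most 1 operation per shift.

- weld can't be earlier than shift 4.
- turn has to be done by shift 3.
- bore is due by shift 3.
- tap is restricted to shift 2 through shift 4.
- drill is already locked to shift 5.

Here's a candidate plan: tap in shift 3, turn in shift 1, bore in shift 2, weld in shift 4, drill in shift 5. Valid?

drill is already locked to shift 5 — holds.
turn has to be done by shift 3 — holds.
tap is restricted to shift 2 through shift 4 — holds.
bore is due by shift 3 — holds.
The shop runs at most 1 operation per shift — holds.
weld can't be earlier than shift 4 — holds.

Valid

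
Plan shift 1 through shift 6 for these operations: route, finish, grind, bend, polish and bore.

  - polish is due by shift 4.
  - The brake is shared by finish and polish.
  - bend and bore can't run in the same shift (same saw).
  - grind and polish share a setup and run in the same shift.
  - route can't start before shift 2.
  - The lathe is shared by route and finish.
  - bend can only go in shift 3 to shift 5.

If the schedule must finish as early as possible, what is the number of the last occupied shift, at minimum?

shift 3

bend can't be placed before shift 3, so the schedule must run through at least shift 3.
3 works (last occupied shift: shift 3): for example grind=shift 2; route=shift 2; finish=shift 1; bend=shift 3; polish=shift 2; bore=shift 1.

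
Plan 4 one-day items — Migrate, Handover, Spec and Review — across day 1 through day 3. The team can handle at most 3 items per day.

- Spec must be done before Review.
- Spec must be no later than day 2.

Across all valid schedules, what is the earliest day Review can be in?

Precedence pushes Review to at least day 2.
Review at day 2 is achievable: Handover -> day 1; Migrate -> day 1; Spec -> day 1; Review -> day 2.

day 2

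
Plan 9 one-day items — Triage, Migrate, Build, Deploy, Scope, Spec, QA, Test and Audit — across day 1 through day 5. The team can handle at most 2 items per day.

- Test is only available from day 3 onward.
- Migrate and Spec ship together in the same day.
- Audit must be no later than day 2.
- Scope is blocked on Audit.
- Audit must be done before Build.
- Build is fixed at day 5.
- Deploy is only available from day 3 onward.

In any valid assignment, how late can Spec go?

day 4

Spec at day 4 is achievable: Test=day 3, Build=day 5, Scope=day 2, Spec=day 4, Triage=day 1, Migrate=day 4, Deploy=day 3, Audit=day 1, QA=day 2.
Nothing later works — the capacity limit rule out every day after day 4.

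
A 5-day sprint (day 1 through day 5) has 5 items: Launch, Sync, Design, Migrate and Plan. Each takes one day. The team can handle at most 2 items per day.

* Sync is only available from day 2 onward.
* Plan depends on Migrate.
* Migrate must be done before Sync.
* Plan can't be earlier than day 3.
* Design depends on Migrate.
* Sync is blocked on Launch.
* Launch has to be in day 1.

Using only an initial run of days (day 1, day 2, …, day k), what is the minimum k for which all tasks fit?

3 days

The precedence chain requires at least 2 distinct days.
With at most 2 per day and 5 tasks, at least 3 days are needed.
Plan can't be placed before day 3, so the schedule must run through at least day 3.
3 works (last occupied day: day 3): for example Launch in day 1; Migrate in day 1; Design in day 2; Sync in day 2; Plan in day 3.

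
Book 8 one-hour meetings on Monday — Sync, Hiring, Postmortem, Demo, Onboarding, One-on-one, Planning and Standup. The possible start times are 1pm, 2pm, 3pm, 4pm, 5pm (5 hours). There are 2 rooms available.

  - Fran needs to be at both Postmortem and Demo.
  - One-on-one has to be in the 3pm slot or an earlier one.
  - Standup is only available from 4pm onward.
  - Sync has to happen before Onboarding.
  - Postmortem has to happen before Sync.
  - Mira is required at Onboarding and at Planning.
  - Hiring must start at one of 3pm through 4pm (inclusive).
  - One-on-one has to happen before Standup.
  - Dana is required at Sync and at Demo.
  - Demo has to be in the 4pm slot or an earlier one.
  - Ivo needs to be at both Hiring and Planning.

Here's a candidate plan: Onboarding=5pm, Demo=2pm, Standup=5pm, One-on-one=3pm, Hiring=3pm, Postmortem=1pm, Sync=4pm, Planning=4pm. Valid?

Yes, all constraints hold

There are 2 rooms available — holds.
Dana is required at Sync and at Demo — holds.
Mira is required at Onboarding and at Planning — holds.
Ivo needs to be at both Hiring and Planning — holds.
Standup is only available from 4pm onward — holds.
Sync has to happen before Onboarding — holds.
One-on-one has to happen before Standup — holds.
Demo has to be in the 4pm slot or an earlier one — holds.
One-on-one has to be in the 3pm slot or an earlier one — holds.
Postmortem has to happen before Sync — holds.
Hiring must start at one of 3pm through 4pm (inclusive) — holds.
Fran needs to be at both Postmortem and Demo — holds.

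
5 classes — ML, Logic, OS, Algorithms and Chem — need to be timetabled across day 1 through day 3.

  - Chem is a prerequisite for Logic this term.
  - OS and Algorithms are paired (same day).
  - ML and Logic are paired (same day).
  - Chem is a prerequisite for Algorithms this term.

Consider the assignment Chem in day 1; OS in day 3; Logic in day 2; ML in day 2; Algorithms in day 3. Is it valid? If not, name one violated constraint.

Yes

OS and Algorithms are paired (same day) — holds.
Chem is a prerequisite for Algorithms this term — holds.
ML and Logic are paired (same day) — holds.
Chem is a prerequisite for Logic this term — holds.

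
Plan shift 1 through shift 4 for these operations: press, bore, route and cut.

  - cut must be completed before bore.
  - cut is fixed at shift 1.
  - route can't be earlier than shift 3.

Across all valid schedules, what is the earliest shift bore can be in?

shift 2

Precedence pushes bore to at least shift 2.
bore at shift 2 is achievable: cut -> shift 1, press -> shift 1, route -> shift 3, bore -> shift 2.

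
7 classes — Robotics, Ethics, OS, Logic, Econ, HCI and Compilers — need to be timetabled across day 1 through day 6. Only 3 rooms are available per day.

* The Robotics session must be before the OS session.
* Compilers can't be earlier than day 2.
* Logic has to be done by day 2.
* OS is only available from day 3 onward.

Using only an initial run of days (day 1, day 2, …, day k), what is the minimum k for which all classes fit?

3 days

The precedence chain requires at least 2 distinct days.
With at most 3 per day and 7 classes, at least 3 days are needed.
OS can't be placed before day 3, so the schedule must run through at least day 3.
3 works (last occupied day: day 3): for example OS -> day 3, Econ -> day 2, Ethics -> day 1, HCI -> day 2, Logic -> day 1, Robotics -> day 1, Compilers -> day 2.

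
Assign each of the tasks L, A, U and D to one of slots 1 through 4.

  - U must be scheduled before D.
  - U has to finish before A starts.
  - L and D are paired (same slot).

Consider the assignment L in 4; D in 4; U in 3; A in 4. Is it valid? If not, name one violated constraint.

Valid

U must be scheduled before D — holds.
U has to finish before A starts — holds.
L and D are paired (same slot) — holds.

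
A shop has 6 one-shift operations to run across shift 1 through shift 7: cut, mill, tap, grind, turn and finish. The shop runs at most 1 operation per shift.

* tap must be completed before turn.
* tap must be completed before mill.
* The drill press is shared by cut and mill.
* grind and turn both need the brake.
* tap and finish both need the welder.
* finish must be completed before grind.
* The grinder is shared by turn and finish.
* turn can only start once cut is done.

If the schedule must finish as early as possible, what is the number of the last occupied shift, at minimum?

shift 6

The precedence chain requires at least 2 distinct shifts.
With at most 1 per shift and 6 operations, at least 6 shifts are needed.
6 works (last occupied shift: shift 6): for example tap in shift 1, cut in shift 2, mill in shift 4, finish in shift 5, turn in shift 3, grind in shift 6.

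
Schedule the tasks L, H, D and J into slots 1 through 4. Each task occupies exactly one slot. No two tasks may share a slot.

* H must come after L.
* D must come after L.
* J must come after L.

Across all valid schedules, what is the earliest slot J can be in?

2

Precedence pushes J to at least 2.
J at 2 is achievable: L in 1; J in 2; H in 3; D in 4.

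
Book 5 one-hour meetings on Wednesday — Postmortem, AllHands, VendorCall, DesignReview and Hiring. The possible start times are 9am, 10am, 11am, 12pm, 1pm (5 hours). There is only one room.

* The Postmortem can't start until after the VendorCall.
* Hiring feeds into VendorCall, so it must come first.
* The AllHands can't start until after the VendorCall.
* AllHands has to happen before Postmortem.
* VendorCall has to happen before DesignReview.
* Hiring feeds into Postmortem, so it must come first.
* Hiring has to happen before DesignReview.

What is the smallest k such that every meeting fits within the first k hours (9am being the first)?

5 hours

The precedence chain requires at least 4 distinct hours.
With at most 1 per hour and 5 meetings, at least 5 hours are needed.
5 works (last occupied hour: 1pm): for example VendorCall -> 10am; Postmortem -> 12pm; Hiring -> 9am; DesignReview -> 1pm; AllHands -> 11am.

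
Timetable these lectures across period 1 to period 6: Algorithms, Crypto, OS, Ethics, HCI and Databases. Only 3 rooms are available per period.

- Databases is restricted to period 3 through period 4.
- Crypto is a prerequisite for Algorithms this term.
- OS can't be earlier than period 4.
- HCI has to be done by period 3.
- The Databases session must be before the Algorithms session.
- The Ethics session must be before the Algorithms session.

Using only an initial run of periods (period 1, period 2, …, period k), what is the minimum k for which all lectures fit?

The precedence chain requires at least 2 distinct periods.
With at most 3 per period and 6 lectures, at least 2 periods are needed.
OS can't be placed before period 4, so the schedule must run through at least period 4.
4 works (last occupied period: period 4): for example Ethics -> period 1, Crypto -> period 1, Algorithms -> period 4, HCI -> period 1, OS -> period 4, Databases -> period 3.

4 periods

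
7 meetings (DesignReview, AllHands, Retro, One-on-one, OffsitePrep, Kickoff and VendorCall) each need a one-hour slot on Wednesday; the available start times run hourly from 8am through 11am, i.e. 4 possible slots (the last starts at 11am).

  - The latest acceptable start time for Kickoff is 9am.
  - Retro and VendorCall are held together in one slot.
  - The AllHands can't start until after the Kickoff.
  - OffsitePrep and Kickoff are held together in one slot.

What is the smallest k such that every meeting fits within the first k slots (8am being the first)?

The precedence chain requires at least 2 distinct slots.
2 works (last occupied slot: 9am): for example DesignReview -> 8am, Kickoff -> 8am, One-on-one -> 8am, AllHands -> 9am, OffsitePrep -> 8am, Retro -> 8am, VendorCall -> 8am.

2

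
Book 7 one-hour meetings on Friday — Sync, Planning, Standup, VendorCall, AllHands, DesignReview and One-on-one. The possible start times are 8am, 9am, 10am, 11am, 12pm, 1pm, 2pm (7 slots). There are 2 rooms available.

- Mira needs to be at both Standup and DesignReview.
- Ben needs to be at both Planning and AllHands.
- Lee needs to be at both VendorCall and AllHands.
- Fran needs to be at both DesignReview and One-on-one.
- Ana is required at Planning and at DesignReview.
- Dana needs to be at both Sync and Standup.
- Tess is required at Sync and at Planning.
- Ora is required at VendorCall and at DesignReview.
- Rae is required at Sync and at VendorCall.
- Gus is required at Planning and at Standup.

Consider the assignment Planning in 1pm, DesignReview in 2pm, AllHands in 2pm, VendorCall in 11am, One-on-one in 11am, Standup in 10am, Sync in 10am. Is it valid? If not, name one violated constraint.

Ora is required at VendorCall and at DesignReview — holds.
Ben needs to be at both Planning and AllHands — holds.
Dana needs to be at both Sync and Standup — violated.
Rae is required at Sync and at VendorCall — holds.
Mira needs to be at both Standup and DesignReview — holds.
Tess is required at Sync and at Planning — holds.
Fran needs to be at both DesignReview and One-on-one — holds.
Lee needs to be at both VendorCall and AllHands — holds.
Ana is required at Planning and at DesignReview — holds.
Gus is required at Planning and at Standup — holds.
There are 2 rooms available — holds.

No — it violates: Dana needs to be at both Sync and Standup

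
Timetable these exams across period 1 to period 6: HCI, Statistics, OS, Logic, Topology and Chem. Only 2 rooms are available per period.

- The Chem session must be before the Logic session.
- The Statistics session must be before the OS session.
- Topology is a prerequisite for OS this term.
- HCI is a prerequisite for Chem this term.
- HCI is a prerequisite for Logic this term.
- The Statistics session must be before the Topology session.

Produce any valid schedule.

OS=period 3, HCI=period 1, Chem=period 2, Logic=period 3, Topology=period 2, Statistics=period 1

Checking: Topology(period 2) before OS(period 3); Statistics(period 1) before OS(period 3); Statistics(period 1) before Topology(period 2); HCI(period 1) before Logic(period 3); Chem(period 2) before Logic(period 3); HCI(period 1) before Chem(period 2); max 2 per period (cap 2).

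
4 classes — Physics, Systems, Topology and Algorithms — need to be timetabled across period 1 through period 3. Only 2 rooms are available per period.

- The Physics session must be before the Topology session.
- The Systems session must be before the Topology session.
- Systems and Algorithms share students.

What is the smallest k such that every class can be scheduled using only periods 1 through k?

The precedence chain requires at least 2 distinct periods.
With at most 2 per period and 4 classes, at least 2 periods are needed.
2 works (last occupied period: period 2): for example Algorithms=period 2, Systems=period 1, Physics=period 1, Topology=period 2.

2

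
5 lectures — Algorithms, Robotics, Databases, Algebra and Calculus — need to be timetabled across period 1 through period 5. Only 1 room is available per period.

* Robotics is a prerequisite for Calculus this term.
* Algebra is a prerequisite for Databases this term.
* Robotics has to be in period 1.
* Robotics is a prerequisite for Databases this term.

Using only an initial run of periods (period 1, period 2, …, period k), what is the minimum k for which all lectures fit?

The precedence chain requires at least 2 distinct periods.
With at most 1 per period and 5 lectures, at least 5 periods are needed.
5 works (last occupied period: period 5): for example Robotics -> period 1, Databases -> period 3, Algebra -> period 2, Algorithms -> period 5, Calculus -> period 4.

5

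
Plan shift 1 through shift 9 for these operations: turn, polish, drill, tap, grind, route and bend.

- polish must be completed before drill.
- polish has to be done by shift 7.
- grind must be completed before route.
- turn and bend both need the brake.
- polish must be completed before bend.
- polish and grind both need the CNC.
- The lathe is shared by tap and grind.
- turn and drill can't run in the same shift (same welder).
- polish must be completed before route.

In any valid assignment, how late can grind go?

Downstream work caps grind at shift 8.
grind at shift 8 is achievable: drill -> shift 2, route -> shift 9, tap -> shift 1, grind -> shift 8, bend -> shift 2, polish -> shift 1, turn -> shift 1.

shift 8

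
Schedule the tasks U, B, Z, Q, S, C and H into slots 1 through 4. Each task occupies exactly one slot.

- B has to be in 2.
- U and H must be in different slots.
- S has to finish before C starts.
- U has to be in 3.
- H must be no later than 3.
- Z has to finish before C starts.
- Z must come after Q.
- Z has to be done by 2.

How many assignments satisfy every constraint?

Splitting on S: it can be 1 (4), 2 (4), 3 (2). Listing each branch's schedules as (U, B, Z, Q, C, H):
S=1: (3,2,2,1,3,1) (3,2,2,1,3,2) (3,2,2,1,4,1) (3,2,2,1,4,2) — 4.
S=2: (3,2,2,1,3,1) (3,2,2,1,3,2) (3,2,2,1,4,1) (3,2,2,1,4,2) — 4.
S=3: (3,2,2,1,4,1) (3,2,2,1,4,2) — 2.
Summing: 4 + 4 + 2 = 10.

10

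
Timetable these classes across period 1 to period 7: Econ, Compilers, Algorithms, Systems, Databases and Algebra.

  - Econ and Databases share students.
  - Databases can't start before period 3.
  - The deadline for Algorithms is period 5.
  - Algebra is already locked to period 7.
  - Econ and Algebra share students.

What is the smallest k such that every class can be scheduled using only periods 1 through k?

7 periods

Algebra can't be placed before period 7, so the schedule must run through at least period 7.
7 works (last occupied period: period 7): for example Databases=period 3; Econ=period 1; Compilers=period 1; Systems=period 1; Algebra=period 7; Algorithms=period 1.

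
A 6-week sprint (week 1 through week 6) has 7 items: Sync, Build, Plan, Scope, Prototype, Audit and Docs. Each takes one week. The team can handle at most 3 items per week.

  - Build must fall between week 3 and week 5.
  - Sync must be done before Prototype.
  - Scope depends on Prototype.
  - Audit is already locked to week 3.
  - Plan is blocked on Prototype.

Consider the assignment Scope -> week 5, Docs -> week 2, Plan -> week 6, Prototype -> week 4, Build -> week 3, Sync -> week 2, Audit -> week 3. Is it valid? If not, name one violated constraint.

Yes

The team can handle at most 3 items per week — holds.
Plan is blocked on Prototype — holds.
Build must fall between week 3 and week 5 — holds.
Scope depends on Prototype — holds.
Audit is already locked to week 3 — holds.
Sync must be done before Prototype — holds.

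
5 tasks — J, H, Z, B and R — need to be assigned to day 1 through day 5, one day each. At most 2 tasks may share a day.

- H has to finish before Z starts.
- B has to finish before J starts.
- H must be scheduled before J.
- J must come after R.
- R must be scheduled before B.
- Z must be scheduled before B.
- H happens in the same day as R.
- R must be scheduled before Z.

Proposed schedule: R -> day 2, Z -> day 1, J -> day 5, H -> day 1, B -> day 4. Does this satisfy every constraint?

No. R must be scheduled before Z is not satisfied.

J must come after R — holds.
At most 2 tasks may share a day — holds.
H has to finish before Z starts — violated.
R must be scheduled before B — holds.
H happens in the same day as R — violated.
R must be scheduled before Z — violated.
H must be scheduled before J — holds.
Z must be scheduled before B — holds.
B has to finish before J starts — holds.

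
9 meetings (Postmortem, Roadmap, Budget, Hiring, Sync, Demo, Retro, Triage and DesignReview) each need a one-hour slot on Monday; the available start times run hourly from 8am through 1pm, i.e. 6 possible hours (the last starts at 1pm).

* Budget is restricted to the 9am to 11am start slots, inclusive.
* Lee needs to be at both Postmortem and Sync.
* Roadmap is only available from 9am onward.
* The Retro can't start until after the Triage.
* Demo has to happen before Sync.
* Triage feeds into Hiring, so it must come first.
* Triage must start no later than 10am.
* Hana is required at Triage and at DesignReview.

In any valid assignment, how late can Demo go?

Downstream work caps Demo at 12pm.
Demo at 12pm is achievable: Triage -> 8am, Retro -> 9am, Postmortem -> 8am, Roadmap -> 9am, DesignReview -> 9am, Demo -> 12pm, Hiring -> 9am, Budget -> 9am, Sync -> 1pm.

12pm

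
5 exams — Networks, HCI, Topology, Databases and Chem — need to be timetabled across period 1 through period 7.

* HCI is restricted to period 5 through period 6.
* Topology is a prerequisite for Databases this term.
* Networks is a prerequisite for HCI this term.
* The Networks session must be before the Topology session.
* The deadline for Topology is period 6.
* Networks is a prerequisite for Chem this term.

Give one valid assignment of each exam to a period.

Networks -> period 1; HCI -> period 5; Chem -> period 2; Databases -> period 3; Topology -> period 2

Checking: Networks(period 1) before Chem(period 2); Networks(period 1) before HCI(period 5); Topology(period 2) before Databases(period 3); Networks(period 1) before Topology(period 2); Topology=period 2 in [period 1,period 6]; HCI=period 5 in [period 5,period 6].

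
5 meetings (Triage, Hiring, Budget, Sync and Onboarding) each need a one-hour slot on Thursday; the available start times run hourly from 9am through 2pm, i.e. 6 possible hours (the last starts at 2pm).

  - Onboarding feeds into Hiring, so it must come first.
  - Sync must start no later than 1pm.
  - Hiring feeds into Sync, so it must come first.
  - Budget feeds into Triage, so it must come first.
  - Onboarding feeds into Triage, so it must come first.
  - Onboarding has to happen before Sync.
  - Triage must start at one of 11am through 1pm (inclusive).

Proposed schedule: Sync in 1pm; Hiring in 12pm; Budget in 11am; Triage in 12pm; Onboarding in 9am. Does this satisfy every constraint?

Sync must start no later than 1pm — holds.
Onboarding has to happen before Sync — holds.
Budget feeds into Triage, so it must come first — holds.
Onboarding feeds into Hiring, so it must come first — holds.
Hiring feeds into Sync, so it must come first — holds.
Triage must start at one of 11am through 1pm (inclusive) — holds.
Onboarding feeds into Triage, so it must come first — holds.

Valid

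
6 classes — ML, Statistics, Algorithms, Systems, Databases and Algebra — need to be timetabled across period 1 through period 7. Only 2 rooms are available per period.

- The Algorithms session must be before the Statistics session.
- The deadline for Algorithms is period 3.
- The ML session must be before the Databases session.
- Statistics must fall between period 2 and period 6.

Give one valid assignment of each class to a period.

ML -> period 1; Algebra -> period 3; Databases -> period 2; Algorithms -> period 1; Statistics -> period 2; Systems -> period 3

Checking: ML(period 1) before Databases(period 2); Algorithms(period 1) before Statistics(period 2); Algorithms=period 1 in [period 1,period 3]; Statistics=period 2 in [period 2,period 6]; max 2 per period (cap 2).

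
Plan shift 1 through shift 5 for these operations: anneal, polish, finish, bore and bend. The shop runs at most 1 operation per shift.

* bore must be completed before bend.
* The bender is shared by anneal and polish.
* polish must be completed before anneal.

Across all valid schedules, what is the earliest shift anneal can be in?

shift 2

Precedence pushes anneal to at least shift 2.
anneal at shift 2 is achievable: polish in shift 1, anneal in shift 2, finish in shift 5, bore in shift 3, bend in shift 4.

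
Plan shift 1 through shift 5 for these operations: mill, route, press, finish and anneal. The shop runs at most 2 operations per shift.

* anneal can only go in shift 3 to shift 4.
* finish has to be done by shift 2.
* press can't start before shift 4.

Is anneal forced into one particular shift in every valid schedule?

No

anneal can be shift 3 (e.g. finish=shift 1, route=shift 2, anneal=shift 3, press=shift 4, mill=shift 1) or shift 4 (e.g. route -> shift 2; anneal -> shift 4; finish -> shift 1; mill -> shift 1; press -> shift 4).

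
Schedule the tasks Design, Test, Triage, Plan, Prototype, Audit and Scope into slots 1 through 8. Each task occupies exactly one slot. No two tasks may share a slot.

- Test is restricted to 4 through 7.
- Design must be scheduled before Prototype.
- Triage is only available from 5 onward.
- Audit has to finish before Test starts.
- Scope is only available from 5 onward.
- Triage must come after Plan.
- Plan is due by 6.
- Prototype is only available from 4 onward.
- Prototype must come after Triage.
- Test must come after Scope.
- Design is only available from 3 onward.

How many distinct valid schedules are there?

Splitting on Design: it can be 3 (18), 4 (18). Listing each branch's schedules as (Test, Triage, Plan, Prototype, Audit, Scope):
Design=3: (6,7,1,8,2,5) (6,7,1,8,4,5) (6,7,2,8,1,5) (6,7,2,8,4,5) (6,7,4,8,1,5) (6,7,4,8,2,5) (7,5,1,8,2,6) (7,5,1,8,4,6) (7,5,2,8,1,6) (7,5,2,8,4,6) (7,5,4,8,1,6) (7,5,4,8,2,6) (7,6,1,8,2,5) (7,6,1,8,4,5) (7,6,2,8,1,5) (7,6,2,8,4,5) (7,6,4,8,1,5) (7,6,4,8,2,5) — 18.
Design=4: (6,7,1,8,2,5) (6,7,1,8,3,5) (6,7,2,8,1,5) (6,7,2,8,3,5) (6,7,3,8,1,5) (6,7,3,8,2,5) (7,5,1,8,2,6) (7,5,1,8,3,6) (7,5,2,8,1,6) (7,5,2,8,3,6) (7,5,3,8,1,6) (7,5,3,8,2,6) (7,6,1,8,2,5) (7,6,1,8,3,5) (7,6,2,8,1,5) (7,6,2,8,3,5) (7,6,3,8,1,5) (7,6,3,8,2,5) — 18.
Summing: 18 + 18 = 36.

36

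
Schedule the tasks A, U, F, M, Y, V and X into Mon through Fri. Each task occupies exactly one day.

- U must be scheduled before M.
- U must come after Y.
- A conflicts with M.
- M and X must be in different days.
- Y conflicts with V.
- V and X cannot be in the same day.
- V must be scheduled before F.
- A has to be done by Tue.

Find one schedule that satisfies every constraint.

U=Tue; A=Mon; M=Wed; V=Tue; Y=Mon; F=Wed; X=Mon

Checking: Y(Mon) before U(Tue); V(Tue) before F(Wed); U(Tue) before M(Wed); M(Wed) != X(Mon); A(Mon) != M(Wed); Y(Mon) != V(Tue); V(Tue) != X(Mon); A=Mon in [Mon,Tue].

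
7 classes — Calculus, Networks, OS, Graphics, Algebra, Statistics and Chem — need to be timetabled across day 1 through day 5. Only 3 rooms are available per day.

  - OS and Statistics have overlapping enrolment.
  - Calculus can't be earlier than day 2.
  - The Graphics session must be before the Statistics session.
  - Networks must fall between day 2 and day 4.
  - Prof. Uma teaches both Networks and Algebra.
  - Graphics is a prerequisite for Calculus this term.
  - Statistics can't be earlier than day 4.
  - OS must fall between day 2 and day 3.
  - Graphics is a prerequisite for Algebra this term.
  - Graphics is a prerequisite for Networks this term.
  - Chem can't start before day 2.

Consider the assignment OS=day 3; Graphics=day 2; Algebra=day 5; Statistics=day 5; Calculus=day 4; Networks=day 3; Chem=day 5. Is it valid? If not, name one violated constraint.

Graphics is a prerequisite for Networks this term — holds.
Chem can't start before day 2 — holds.
Only 3 rooms are available per day — holds.
Statistics can't be earlier than day 4 — holds.
OS must fall between day 2 and day 3 — holds.
Graphics is a prerequisite for Algebra this term — holds.
The Graphics session must be before the Statistics session — holds.
Graphics is a prerequisite for Calculus this term — holds.
Networks must fall between day 2 and day 4 — holds.
OS and Statistics have overlapping enrolment — holds.
Prof. Uma teaches both Networks and Algebra — holds.
Calculus can't be earlier than day 2 — holds.

Yes, all constraints hold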